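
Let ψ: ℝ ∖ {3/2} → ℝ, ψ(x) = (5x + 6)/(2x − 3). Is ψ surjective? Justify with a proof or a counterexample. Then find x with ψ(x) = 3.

15

If ψ(x) = 5/2, cross-multiplying gives 2(5x + 6) = 5(2x − 3), which simplifies to 12 = −15 — false.  So 5/2 has no preimage and ψ is not surjective.
Solving ψ(x) = 3: cross-multiplying gives 5x + 6 = 3(2x − 3), which rearranges to −1x = −15, so x = 15.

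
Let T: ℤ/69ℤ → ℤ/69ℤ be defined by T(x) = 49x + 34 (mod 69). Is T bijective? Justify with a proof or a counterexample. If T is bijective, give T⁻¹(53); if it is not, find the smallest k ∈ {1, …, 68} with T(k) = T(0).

Suppose T(a) = T(b) in ℤ/69ℤ. Then 49a + 34 ≡ 49b + 34 (mod 69), thus 49(a − b) ≡ 0 (mod 69).
Since gcd(49, 69) = 1, 49 is invertible modulo 69, hence a − b ≡ 0 (mod 69), i.e. a = b.
We now compute 49⁻¹ mod 69 explicitly. Euclid's algorithm: 69 = 1·49 + 20, 49 = 2·20 + 9, 20 = 2·9 + 2, 9 = 4·2 + 1; back-substituting gives 1 = 31·49 − 22·69, so 49⁻¹ ≡ 31 (mod 69).
For any y ∈ ℤ/69ℤ, x = 31(y − 34) mod 69 satisfies T(x) = 49·31(y − 34) + 34 ≡ y (since 49·31 ≡ 1 mod 69). So every y has a preimage.
So T is bijective.
Since T is bijective, we find T⁻¹(53): we need 49x ≡ 53 − 34 ≡ 19 (mod 69). Using 49⁻¹ = 31: x ≡ 31·19 = 589 = 8·69 + 37, so x = 37.
Check: T(37) = 49·37 + 34 = 1847 = 26·69 + 53 ≡ 53 (mod 69).

37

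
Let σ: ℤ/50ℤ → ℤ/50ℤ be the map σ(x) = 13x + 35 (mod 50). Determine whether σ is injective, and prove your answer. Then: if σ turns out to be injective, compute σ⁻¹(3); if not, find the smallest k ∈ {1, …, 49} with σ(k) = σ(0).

36

Recall that injectivity means: for all u, v in the domain, σ(u) = σ(v) implies u = v.
Suppose σ(u) = σ(v) in ℤ/50ℤ. Then 13u + 35 ≡ 13v + 35 (mod 50), so 13(u − v) ≡ 0 (mod 50).
Since gcd(13, 50) = 1, 13 is invertible modulo 50, so u − v ≡ 0 (mod 50), i.e. u = v.
Therefore σ is injective.
We now compute 13⁻¹ mod 50 explicitly. Euclid's algorithm: 50 = 3·13 + 11, 13 = 1·11 + 2, 11 = 5·2 + 1; back-substituting gives 1 = 27·13 − 7·50, so 13⁻¹ ≡ 27 (mod 50).
Since σ is injective, we find σ⁻¹(3): we need 13x ≡ 3 − 35 ≡ 18 (mod 50). Using 13⁻¹ = 27: x ≡ 27·18 = 486 = 9·50 + 36, so x = 36.
Check: σ(36) = 13·36 + 35 = 503 = 10·50 + 3 ≡ 3 (mod 50).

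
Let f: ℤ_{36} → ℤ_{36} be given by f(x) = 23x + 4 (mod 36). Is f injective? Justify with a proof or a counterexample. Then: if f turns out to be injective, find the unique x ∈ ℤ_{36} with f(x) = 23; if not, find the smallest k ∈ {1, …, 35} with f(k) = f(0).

Recall: f is injective when f(a) = f(b) forces a = b.
If f(a) = f(b), then 23a ≡ 23b (mod 36). Because gcd(23, 36) = 1, we may cancel 23 to get a ≡ b (mod 36).
Therefore f is injective.
We now compute 23⁻¹ mod 36 explicitly. Euclid's algorithm: 36 = 1·23 + 13, 23 = 1·13 + 10, 13 = 1·10 + 3, 10 = 3·3 + 1; back-substituting gives 1 = 11·23 − 7·36, so 23⁻¹ ≡ 11 (mod 36).
Since f is injective, we find f⁻¹(23): we need 23x ≡ 23 − 4 ≡ 19 (mod 36). Using 23⁻¹ = 11: x ≡ 11·19 = 209 = 5·36 + 29, so x = 29.
Check: f(29) = 23·29 + 4 = 671 = 18·36 + 23 ≡ 23 (mod 36).

29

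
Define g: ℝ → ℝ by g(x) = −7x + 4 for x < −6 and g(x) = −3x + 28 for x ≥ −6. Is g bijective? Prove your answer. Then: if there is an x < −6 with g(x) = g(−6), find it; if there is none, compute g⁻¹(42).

-14/3

Both pieces are strictly decreasing (slopes −7 and −3), so each is injective on its own interval.
The left piece maps (−∞, −6) onto (46, ∞); the right piece maps [−6, ∞) onto (−∞, 46].
Since 46 = 46, the images partition ℝ: g is injective and surjective, hence bijective.
Because the two images are disjoint, no x < −6 has g(x) = g(−6), so we compute g⁻¹(42): 42 lies in (−∞, 46], so solve −3x + 28 = 42: x = (42 − 28)/(−3) = −14/3.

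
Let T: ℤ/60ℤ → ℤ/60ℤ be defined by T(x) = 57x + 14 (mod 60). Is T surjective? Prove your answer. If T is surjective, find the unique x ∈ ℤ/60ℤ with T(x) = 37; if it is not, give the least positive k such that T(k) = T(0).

20

Since gcd(57, 60) = 3, we have 57x ≡ 0 (mod 3) for all x, so T(x) ≡ 2 (mod 3).
But 0 ≢ 2 (mod 3), so 0 ∈ ℤ/60ℤ has no preimage. So T is not surjective.
Since T is not surjective, we find the least positive k with T(k) = T(0): this means 57k ≡ 0 (mod 60), i.e. 60 ∣ 57k. Since gcd(57, 60) = 3, dividing through by 3 this holds exactly when 20 ∣ 19k, and as gcd(19, 20) = 1, exactly when 20 ∣ k.
The smallest positive such k is 20.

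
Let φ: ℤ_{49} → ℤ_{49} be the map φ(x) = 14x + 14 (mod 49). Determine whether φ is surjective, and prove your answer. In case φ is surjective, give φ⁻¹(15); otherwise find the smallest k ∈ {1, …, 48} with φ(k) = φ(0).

Since gcd(14, 49) = 7, we have 14x ≡ 0 (mod 7) for all x, so φ(x) ≡ 0 (mod 7).
But 1 ≢ 0 (mod 7), so 1 ∈ ℤ_{49} has no preimage. Therefore φ is not surjective.
Since φ is not surjective, we find the least positive k with φ(k) = φ(0): this means 14k ≡ 0 (mod 49), i.e. 49 ∣ 14k. Since gcd(14, 49) = 7, dividing through by 7 this holds exactly when 7 ∣ 2k, and as gcd(2, 7) = 1, exactly when 7 ∣ k.
The smallest positive such k is 7.

7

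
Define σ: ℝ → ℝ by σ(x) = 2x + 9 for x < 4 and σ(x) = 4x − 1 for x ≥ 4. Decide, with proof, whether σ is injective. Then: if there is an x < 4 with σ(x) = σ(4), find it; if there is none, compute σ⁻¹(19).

3

Both pieces are strictly increasing (slopes 2 and 4), so each is injective on its own interval.
The left piece maps (−∞, 4) onto (−∞, 17); the right piece maps [4, ∞) onto [15, ∞).
These images overlap. In particular σ(4) = 15 (right piece), and solving 2x + 9 = 15 on the left piece gives x = 3 < 4.
So σ(3) = σ(4) with 3 ≠ 4, and σ is not injective. This x = 3 is the requested value below 4.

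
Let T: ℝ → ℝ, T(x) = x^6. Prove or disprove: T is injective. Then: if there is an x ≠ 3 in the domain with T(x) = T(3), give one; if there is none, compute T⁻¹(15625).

T(3) = 729 = (−3)^6 = T(−3) (since 6 is even), with 3 ≠ −3. So T is not injective.
For the follow-up, such an x exists: taking x = −3 ∈ ℝ gives T(−3) = 729 = T(3) with −3 ≠ 3.

-3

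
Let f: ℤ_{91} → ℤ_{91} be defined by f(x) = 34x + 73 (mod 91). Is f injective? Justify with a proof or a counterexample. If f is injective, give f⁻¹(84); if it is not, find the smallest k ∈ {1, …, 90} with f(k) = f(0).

3

Suppose f(u) = f(v) in ℤ_{91}. Then 34u + 73 ≡ 34v + 73 (mod 91), therefore 34(u − v) ≡ 0 (mod 91).
Since gcd(34, 91) = 1, 34 is invertible modulo 91, hence u − v ≡ 0 (mod 91), i.e. u = v.
So f is injective.
We now compute 34⁻¹ mod 91 explicitly. Euclid's algorithm: 91 = 2·34 + 23, 34 = 1·23 + 11, 23 = 2·11 + 1; back-substituting gives 1 = 83·34 − 31·91, so 34⁻¹ ≡ 83 (mod 91).
Since f is injective, we compute f⁻¹(84): solve 34x + 73 ≡ 84 (mod 91), i.e. 34x ≡ 11 (mod 91).
Multiplying by 34⁻¹ = 83 gives x ≡ 83·11 = 913 = 10·91 + 3 ≡ 3 (mod 91).
Check: f(3) = 34·3 + 73 = 175 = 1·91 + 84 ≡ 84 (mod 91).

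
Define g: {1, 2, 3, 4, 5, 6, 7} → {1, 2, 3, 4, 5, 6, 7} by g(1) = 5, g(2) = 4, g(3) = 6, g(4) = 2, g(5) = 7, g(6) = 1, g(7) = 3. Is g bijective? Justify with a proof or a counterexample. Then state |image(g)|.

The values 5, 4, 6, 2, 7, 1, 3 are a permutation of {1, 2, 3, 4, 5, 6, 7}: each element appears exactly once.
So g is injective and surjective, hence bijective.
The image of g is {1, 2, 3, 4, 5, 6, 7}, which has 7 elements.

7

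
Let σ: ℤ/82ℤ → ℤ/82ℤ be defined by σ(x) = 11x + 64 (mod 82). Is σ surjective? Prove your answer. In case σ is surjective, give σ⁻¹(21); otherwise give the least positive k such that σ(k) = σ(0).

By definition, σ is surjective if every y in the codomain equals σ(x) for some x in the domain.
Since gcd(11, 82) = 1, 11 is invertible modulo 82. Euclid's algorithm: 82 = 7·11 + 5, 11 = 2·5 + 1; back-substituting gives 1 = 15·11 − 2·82, so 11⁻¹ ≡ 15 (mod 82).
For any y ∈ ℤ/82ℤ, x = 15(y − 64) mod 82 satisfies σ(x) = 11·15(y − 64) + 64 ≡ y (since 11·15 ≡ 1 mod 82). So every y has a preimage.
Thus σ is surjective.
Since σ is surjective, we find σ⁻¹(21): we need 11x ≡ 21 − 64 ≡ 39 (mod 82). Using 11⁻¹ = 15: x ≡ 15·39 = 585 = 7·82 + 11, so x = 11.
Check: σ(11) = 11·11 + 64 = 185 = 2·82 + 21 ≡ 21 (mod 82).

11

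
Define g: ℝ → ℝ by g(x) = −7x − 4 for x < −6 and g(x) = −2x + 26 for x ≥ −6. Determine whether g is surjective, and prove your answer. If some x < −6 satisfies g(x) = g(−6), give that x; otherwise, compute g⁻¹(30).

Both pieces are strictly decreasing (slopes −7 and −2), so each is injective on its own interval.
The left piece maps (−∞, −6) onto (38, ∞); the right piece maps [−6, ∞) onto (−∞, 38].
These images together cover ℝ, so g is surjective.
Because the two images are disjoint, no x < −6 has g(x) = g(−6), so we compute g⁻¹(30): 30 lies in (−∞, 38], so solve −2x + 26 = 30: x = (30 − 26)/(−2) = −2.

-2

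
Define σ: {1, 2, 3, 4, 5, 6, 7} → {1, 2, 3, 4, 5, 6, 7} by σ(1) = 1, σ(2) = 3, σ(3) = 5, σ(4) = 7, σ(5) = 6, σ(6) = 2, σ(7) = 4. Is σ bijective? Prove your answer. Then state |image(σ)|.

7

The values 1, 3, 5, 7, 6, 2, 4 are a permutation of {1, 2, 3, 4, 5, 6, 7}: each element appears exactly once.
So σ is injective and surjective, hence bijective.
The image of σ is {1, 2, 3, 4, 5, 6, 7}, which has 7 elements.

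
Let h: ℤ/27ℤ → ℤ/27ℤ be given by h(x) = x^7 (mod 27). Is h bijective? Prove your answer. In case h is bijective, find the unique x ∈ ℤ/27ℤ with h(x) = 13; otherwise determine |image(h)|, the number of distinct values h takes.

h(0) = 0^7 = 0.
h(3): Repeated squaring mod 27: 3^1 ≡ 3, 3^2 ≡ 3² = 9, 3^4 ≡ 9² = 81 ≡ 0. Since 7 = 4 + 2 + 1, 3^7 ≡ 0·9·3: 0·9 = 0, then 0·3 = 0. So 3^7 ≡ 0 (mod 27).
So h(0) = h(3) = 0 while 0 ≠ 3, therefore h is not injective, hence not bijective.
Since h is not bijective, we determine |image(h)|. Computing x^7 mod 27 for each x (by repeated squaring, reducing mod 27 at every step), the values h(0), h(1), …, h(26) are: 0, 1, 20, 0, 22, 14, 0, 16, 8, 0, 10, 2, 0, 4, 23, 0, 25, 17, 0, 19, 11, 0, 13, 5, 0, 7, 26.
The distinct values are {0, 1, 2, 4, 5, 7, 8, 10, 11, 13, 14, 16, 17, 19, 20, 22, 23, 25, 26}; there are 19 of them.

19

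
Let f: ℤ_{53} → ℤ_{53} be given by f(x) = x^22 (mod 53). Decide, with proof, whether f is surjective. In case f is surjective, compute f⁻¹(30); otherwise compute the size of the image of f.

27

f(26): Repeated squaring mod 53: 26^1 ≡ 26, 26^2 ≡ 26² = 676 ≡ 40, 26^4 ≡ 40² = 1600 ≡ 10, 26^8 ≡ 10² = 100 ≡ 47, 26^16 ≡ 47² = 2209 ≡ 36. Since 22 = 16 + 4 + 2, 26^22 ≡ 36·10·40: 36·10 = 360 ≡ 42, then 42·40 = 1680 ≡ 37. So 26^22 ≡ 37 (mod 53).
f(27): Repeated squaring mod 53: 27^1 ≡ 27, 27^2 ≡ 27² = 729 ≡ 40, 27^4 ≡ 40² = 1600 ≡ 10, 27^8 ≡ 10² = 100 ≡ 47, 27^16 ≡ 47² = 2209 ≡ 36. Since 22 = 16 + 4 + 2, 27^22 ≡ 36·10·40: 36·10 = 360 ≡ 42, then 42·40 = 1680 ≡ 37. So 27^22 ≡ 37 (mod 53).
So f(26) = f(27) = 37 while 26 ≠ 27, so f is not injective.
A non-injective map from the 53-element set ℤ_{53} to itself takes at most 52 distinct values, so it cannot be surjective. Thus f is not surjective.
Since f is not surjective, we determine |image(f)|. Computing x^22 mod 53 for each x (by repeated squaring, reducing mod 53 at every step), the values f(0), f(1), …, f(52) are: 0, 1, 43, 17, 47, 29, 42, 10, 7, 24, 28, 49, 4, 44, 6, 16, 36, 15, 25, 9, 38, 11, 40, 52, 13, 46, 37, 37, 46, 13, 52, 40, 11, 38, 9, 25, 15, 36, 16, 6, 44, 4, 49, 28, 24, 7, 10, 42, 29, 47, 17, 43, 1.
The distinct values are {0, 1, 4, 6, 7, 9, 10, 11, 13, 15, 16, 17, 24, 25, 28, 29, 36, 37, 38, 40, 42, 43, 44, 46, 47, 49, 52}; there are 27 of them.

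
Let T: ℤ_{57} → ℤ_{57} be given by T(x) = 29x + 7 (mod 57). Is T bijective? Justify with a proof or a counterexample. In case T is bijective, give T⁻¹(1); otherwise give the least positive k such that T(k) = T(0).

45

Recall that injectivity means: for all s, t in the domain, T(s) = T(t) implies s = t.
Suppose T(s) = T(t) in ℤ_{57}. Then 29s + 7 ≡ 29t + 7 (mod 57), therefore 29(s − t) ≡ 0 (mod 57).
Since gcd(29, 57) = 1, 29 is invertible modulo 57, so s − t ≡ 0 (mod 57), i.e. s = t.
We now compute 29⁻¹ mod 57 explicitly. Euclid's algorithm: 57 = 1·29 + 28, 29 = 1·28 + 1; back-substituting gives 1 = 2·29 − 1·57, so 29⁻¹ ≡ 2 (mod 57).
For any y ∈ ℤ_{57}, x = 2(y − 7) mod 57 satisfies T(x) = 29·2(y − 7) + 7 ≡ y (since 29·2 ≡ 1 mod 57). So every y has a preimage.
So T is bijective.
Since T is bijective, we compute T⁻¹(1): solve 29x + 7 ≡ 1 (mod 57), i.e. 29x ≡ 51 (mod 57).
Multiplying by 29⁻¹ = 2 gives x ≡ 2·51 = 102 = 1·57 + 45 ≡ 45 (mod 57).
Check: T(45) = 29·45 + 7 = 1312 = 23·57 + 1 ≡ 1 (mod 57).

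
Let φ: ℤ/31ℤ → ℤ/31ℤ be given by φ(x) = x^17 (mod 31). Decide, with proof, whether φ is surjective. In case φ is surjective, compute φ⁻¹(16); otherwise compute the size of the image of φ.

Since 31 is prime, the nonzero elements of ℤ/31ℤ form a cyclic group of order 30.
As gcd(17, 30) = 1, raising to the 17th power is a bijection on this group: if x_1^17 ≡ x_2^17 then (x_1x_2^{−1})^17 = 1, and the only element of order dividing gcd(17, 30) = 1 is 1, so x_1 = x_2.
With φ(0) = 0 this makes φ injective on all of ℤ/31ℤ, hence bijective (finite equal-size domain and codomain). In particular φ is surjective.
Since φ is surjective, we find the preimage of 16. The inverse of x ↦ x^17 on (ℤ/31ℤ)^× is x ↦ x^23, because 17·23 = 391 = 13·30 + 1 ≡ 1 (mod 30) and x^{30} = 1 for x ≠ 0 (Fermat). So φ⁻¹(16) = 16^23 mod 31.
Repeated squaring mod 31: 16^1 ≡ 16, 16^2 ≡ 16² = 256 ≡ 8, 16^4 ≡ 8² = 64 ≡ 2, 16^8 ≡ 2² = 4, 16^16 ≡ 4² = 16. Since 23 = 16 + 4 + 2 + 1, 16^23 ≡ 16·2·8·16: 16·2 = 32 ≡ 1, then 1·8 = 8, then 8·16 = 128 ≡ 4. So 16^23 ≡ 4 (mod 31).
Hence φ⁻¹(16) = 4.

4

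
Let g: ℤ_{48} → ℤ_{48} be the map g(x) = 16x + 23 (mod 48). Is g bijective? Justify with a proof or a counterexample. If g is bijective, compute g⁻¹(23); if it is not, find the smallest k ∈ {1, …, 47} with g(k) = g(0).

3

Recall that g is injective when g(u) = g(v) forces u = v.
We have gcd(16, 48) = 16 > 1. Taking u = 0 and v = 3: g(0) = 23 and g(3) = 16·3 + 23 = 71 ≡ 23 (mod 48).
So g(0) = g(3) while 0 ≠ 3, hence g is not injective, hence not bijective.
Since g is not bijective, we find the least positive k with g(k) = g(0): this means 16k ≡ 0 (mod 48), i.e. 48 ∣ 16k. Since gcd(16, 48) = 16, dividing through by 16 this holds exactly when 3 ∣ k.
The smallest positive such k is 3.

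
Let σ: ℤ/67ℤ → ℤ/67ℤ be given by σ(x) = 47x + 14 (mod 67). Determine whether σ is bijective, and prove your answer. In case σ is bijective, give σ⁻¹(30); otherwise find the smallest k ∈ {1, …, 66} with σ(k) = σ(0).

26

If σ(s) = σ(t), then 47s ≡ 47t (mod 67). Because gcd(47, 67) = 1, we may cancel 47 to get s ≡ t (mod 67).
We now compute 47⁻¹ mod 67 explicitly. Euclid's algorithm: 67 = 1·47 + 20, 47 = 2·20 + 7, 20 = 2·7 + 6, 7 = 1·6 + 1; back-substituting gives 1 = 10·47 − 7·67, so 47⁻¹ ≡ 10 (mod 67).
Then y ↦ 10(y − 14) is a two-sided inverse to σ, so every y ∈ ℤ/67ℤ has a preimage.
Thus σ is bijective.
Since σ is bijective, we find σ⁻¹(30): we need 47x ≡ 30 − 14 ≡ 16 (mod 67). Using 47⁻¹ = 10: x ≡ 10·16 = 160 = 2·67 + 26, so x = 26.
Check: σ(26) = 47·26 + 14 = 1236 = 18·67 + 30 ≡ 30 (mod 67).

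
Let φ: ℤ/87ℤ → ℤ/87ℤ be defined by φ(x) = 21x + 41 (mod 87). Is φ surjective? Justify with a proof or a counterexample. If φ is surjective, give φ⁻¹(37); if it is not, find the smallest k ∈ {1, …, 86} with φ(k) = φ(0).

Recall: φ is surjective if every y in the codomain equals φ(x) for some x in the domain.
Since gcd(21, 87) = 3, we have 21x ≡ 0 (mod 3) for all x, so φ(x) ≡ 2 (mod 3).
But 0 ≢ 2 (mod 3), so 0 ∈ ℤ/87ℤ has no preimage. So φ is not surjective.
Since φ is not surjective, we find the least positive k with φ(k) = φ(0): this means 21k ≡ 0 (mod 87), i.e. 87 ∣ 21k. Since gcd(21, 87) = 3, dividing through by 3 this holds exactly when 29 ∣ 7k, and as gcd(7, 29) = 1, exactly when 29 ∣ k.
The smallest positive such k is 29.

29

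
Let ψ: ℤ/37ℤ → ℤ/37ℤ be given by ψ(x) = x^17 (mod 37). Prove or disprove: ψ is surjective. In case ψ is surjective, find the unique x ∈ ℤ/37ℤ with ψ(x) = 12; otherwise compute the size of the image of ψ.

34

Since 37 is prime, the nonzero elements of ℤ/37ℤ form a cyclic group of order 36.
As gcd(17, 36) = 1, raising to the 17th power is a bijection on this group: if u^17 ≡ v^17 then (uv^{−1})^17 = 1, and the only element of order dividing gcd(17, 36) = 1 is 1, so u = v.
With ψ(0) = 0 this makes ψ injective on all of ℤ/37ℤ, hence bijective (finite equal-size domain and codomain). In particular ψ is surjective.
Since ψ is surjective, we find the preimage of 12. The inverse of x ↦ x^17 on (ℤ/37ℤ)^× is x ↦ x^17, because 17·17 = 289 = 8·36 + 1 ≡ 1 (mod 36) and x^{36} = 1 for x ≠ 0 (Fermat). So ψ⁻¹(12) = 12^17 mod 37.
Repeated squaring mod 37: 12^1 ≡ 12, 12^2 ≡ 12² = 144 ≡ 33, 12^4 ≡ 33² = 1089 ≡ 16, 12^8 ≡ 16² = 256 ≡ 34, 12^16 ≡ 34² = 1156 ≡ 9. Since 17 = 16 + 1, 12^17 ≡ 9·12: 9·12 = 108 ≡ 34. So 12^17 ≡ 34 (mod 37).
Hence ψ⁻¹(12) = 34.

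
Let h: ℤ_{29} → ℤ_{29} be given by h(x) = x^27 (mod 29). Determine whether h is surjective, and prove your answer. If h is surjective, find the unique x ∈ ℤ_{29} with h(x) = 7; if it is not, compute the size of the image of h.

25

Since 29 is prime, the nonzero elements of ℤ_{29} form a cyclic group of order 28.
As gcd(27, 28) = 1, raising to the 27th power is a bijection on this group: if x_1^27 ≡ x_2^27 then (x_1x_2^{−1})^27 = 1, and the only element of order dividing gcd(27, 28) = 1 is 1, so x_1 = x_2.
With h(0) = 0 this makes h injective on all of ℤ_{29}, hence bijective (finite equal-size domain and codomain). In particular h is surjective.
Since h is surjective, we find the preimage of 7. The inverse of x ↦ x^27 on (ℤ_{29})^× is x ↦ x^27, because 27·27 = 729 = 26·28 + 1 ≡ 1 (mod 28) and x^{28} = 1 for x ≠ 0 (Fermat). So h⁻¹(7) = 7^27 mod 29.
Repeated squaring mod 29: 7^1 ≡ 7, 7^2 ≡ 7² = 49 ≡ 20, 7^4 ≡ 20² = 400 ≡ 23, 7^8 ≡ 23² = 529 ≡ 7, 7^16 ≡ 7² = 49 ≡ 20. Since 27 = 16 + 8 + 2 + 1, 7^27 ≡ 20·7·20·7: 20·7 = 140 ≡ 24, then 24·20 = 480 ≡ 16, then 16·7 = 112 ≡ 25. So 7^27 ≡ 25 (mod 29).
Hence h⁻¹(7) = 25.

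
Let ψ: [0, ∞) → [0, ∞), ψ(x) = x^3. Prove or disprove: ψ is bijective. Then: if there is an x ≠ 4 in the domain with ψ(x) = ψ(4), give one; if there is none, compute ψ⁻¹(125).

On [0, ∞), x ↦ x^3 is strictly increasing (injective) and for any y ∈ [0, ∞) the 3rd root y^{1/3} lies in [0, ∞) (surjective). So ψ is bijective.
Since x ↦ x^3 is strictly increasing on [0, ∞), it is injective there, so no x ≠ 4 in the domain has ψ(x) = ψ(4). We therefore compute ψ⁻¹(125) = 125^{1/3} = 5 (indeed 5^3 = 125).

5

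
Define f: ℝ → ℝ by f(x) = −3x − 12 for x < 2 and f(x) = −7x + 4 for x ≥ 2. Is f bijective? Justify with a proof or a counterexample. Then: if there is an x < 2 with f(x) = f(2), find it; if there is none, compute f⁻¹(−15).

-2/3

Both pieces are strictly decreasing (slopes −3 and −7), so each is injective on its own interval.
The left piece maps (−∞, 2) onto (−18, ∞); the right piece maps [2, ∞) onto (−∞, −10].
These images overlap. In particular f(2) = −10 (right piece), and solving −3x − 12 = −10 on the left piece gives x = −2/3 < 2.
So f(−2/3) = f(2) with −2/3 ≠ 2, and f is not injective, hence not bijective. This x = −2/3 is the requested value below 2.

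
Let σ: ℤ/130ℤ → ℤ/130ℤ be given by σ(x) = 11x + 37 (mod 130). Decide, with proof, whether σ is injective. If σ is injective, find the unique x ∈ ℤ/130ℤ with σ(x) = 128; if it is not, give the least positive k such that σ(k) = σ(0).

Recall: σ is injective if σ(a) = σ(b) implies a = b.
Suppose σ(a) = σ(b) in ℤ/130ℤ. Then 11a + 37 ≡ 11b + 37 (mod 130), hence 11(a − b) ≡ 0 (mod 130).
Since gcd(11, 130) = 1, 11 is invertible modulo 130, thus a − b ≡ 0 (mod 130), i.e. a = b.
So σ is injective.
We now compute 11⁻¹ mod 130 explicitly. Euclid's algorithm: 130 = 11·11 + 9, 11 = 1·9 + 2, 9 = 4·2 + 1; back-substituting gives 1 = 71·11 − 6·130, so 11⁻¹ ≡ 71 (mod 130).
Since σ is injective, we compute σ⁻¹(128): solve 11x + 37 ≡ 128 (mod 130), i.e. 11x ≡ 91 (mod 130).
Multiplying by 11⁻¹ = 71 gives x ≡ 71·91 = 6461 = 49·130 + 91 ≡ 91 (mod 130).
Check: σ(91) = 11·91 + 37 = 1038 = 7·130 + 128 ≡ 128 (mod 130).

91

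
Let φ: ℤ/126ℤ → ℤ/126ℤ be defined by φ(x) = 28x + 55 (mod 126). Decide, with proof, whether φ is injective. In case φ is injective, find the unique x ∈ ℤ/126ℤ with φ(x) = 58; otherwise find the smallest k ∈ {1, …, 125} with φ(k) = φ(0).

By definition, injectivity means: for all u, v in the domain, φ(u) = φ(v) implies u = v.
We have gcd(28, 126) = 14 > 1. Taking u = 0 and v = 9: φ(0) = 55 and φ(9) = 28·9 + 55 = 307 ≡ 55 (mod 126).
So φ(0) = φ(9) while 0 ≠ 9, hence φ is not injective.
Since φ is not injective, we find the least positive k with φ(k) = φ(0): this means 28k ≡ 0 (mod 126), i.e. 126 ∣ 28k. Since gcd(28, 126) = 14, dividing through by 14 this holds exactly when 9 ∣ 2k, and as gcd(2, 9) = 1, exactly when 9 ∣ k.
The smallest positive such k is 9.

9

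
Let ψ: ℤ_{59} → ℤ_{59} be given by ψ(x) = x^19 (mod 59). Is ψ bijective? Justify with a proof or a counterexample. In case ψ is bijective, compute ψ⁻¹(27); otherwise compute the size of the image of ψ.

41

Since 59 is prime, the nonzero elements of ℤ_{59} form a cyclic group of order 58.
As gcd(19, 58) = 1, raising to the 19th power is a bijection on this group: if x_1^19 ≡ x_2^19 then (x_1x_2^{−1})^19 = 1, and the only element of order dividing gcd(19, 58) = 1 is 1, so x_1 = x_2.
With ψ(0) = 0 this makes ψ injective on all of ℤ_{59}, hence bijective (finite equal-size domain and codomain). In particular ψ is bijective.
Since ψ is bijective, we find the preimage of 27. The inverse of x ↦ x^19 on (ℤ_{59})^× is x ↦ x^55, because 19·55 = 1045 = 18·58 + 1 ≡ 1 (mod 58) and x^{58} = 1 for x ≠ 0 (Fermat). So ψ⁻¹(27) = 27^55 mod 59.
Repeated squaring mod 59: 27^1 ≡ 27, 27^2 ≡ 27² = 729 ≡ 21, 27^4 ≡ 21² = 441 ≡ 28, 27^8 ≡ 28² = 784 ≡ 17, 27^16 ≡ 17² = 289 ≡ 53, 27^32 ≡ 53² = 2809 ≡ 36. Since 55 = 32 + 16 + 4 + 2 + 1, 27^55 ≡ 36·53·28·21·27: 36·53 = 1908 ≡ 20, then 20·28 = 560 ≡ 29, then 29·21 = 609 ≡ 19, then 19·27 = 513 ≡ 41. So 27^55 ≡ 41 (mod 59).
Hence ψ⁻¹(27) = 41.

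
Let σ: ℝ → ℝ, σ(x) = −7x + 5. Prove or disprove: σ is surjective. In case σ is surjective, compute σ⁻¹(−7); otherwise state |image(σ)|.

12/7

Recall that surjectivity means every element of the codomain has a preimage under σ.
For any y ∈ ℝ, x = (y − 5)/(−7) satisfies σ(x) = y.
Hence σ is surjective.
Since σ is surjective, we compute σ⁻¹(−7) = (−7 − 5)/(−7) = 12/7.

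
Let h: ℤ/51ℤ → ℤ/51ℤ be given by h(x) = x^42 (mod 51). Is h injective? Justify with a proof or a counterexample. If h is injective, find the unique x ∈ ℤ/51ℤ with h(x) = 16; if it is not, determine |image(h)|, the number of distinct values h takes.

18

h(7): Repeated squaring mod 51: 7^1 ≡ 7, 7^2 ≡ 7² = 49, 7^4 ≡ 49² = 2401 ≡ 4, 7^8 ≡ 4² = 16, 7^16 ≡ 16² = 256 ≡ 1, 7^32 ≡ 1² = 1. Since 42 = 32 + 8 + 2, 7^42 ≡ 1·16·49: 1·16 = 16, then 16·49 = 784 ≡ 19. So 7^42 ≡ 19 (mod 51).
h(10): Repeated squaring mod 51: 10^1 ≡ 10, 10^2 ≡ 10² = 100 ≡ 49, 10^4 ≡ 49² = 2401 ≡ 4, 10^8 ≡ 4² = 16, 10^16 ≡ 16² = 256 ≡ 1, 10^32 ≡ 1² = 1. Since 42 = 32 + 8 + 2, 10^42 ≡ 1·16·49: 1·16 = 16, then 16·49 = 784 ≡ 19. So 10^42 ≡ 19 (mod 51).
So h(7) = h(10) = 19 while 7 ≠ 10, thus h is not injective.
Since h is not injective, we determine |image(h)|. Computing x^42 mod 51 for each x (by repeated squaring, reducing mod 51 at every step), the values h(0), h(1), …, h(50) are: 0, 1, 4, 42, 16, 43, 15, 19, 13, 30, 19, 49, 9, 16, 25, 21, 1, 34, 18, 4, 25, 33, 43, 49, 36, 13, 13, 36, 49, 43, 33, 25, 4, 18, 34, 1, 21, 25, 16, 9, 49, 19, 30, 13, 19, 15, 43, 16, 42, 4, 1.
The distinct values are {0, 1, 4, 9, 13, 15, 16, 18, 19, 21, 25, 30, 33, 34, 36, 42, 43, 49}; there are 18 of them.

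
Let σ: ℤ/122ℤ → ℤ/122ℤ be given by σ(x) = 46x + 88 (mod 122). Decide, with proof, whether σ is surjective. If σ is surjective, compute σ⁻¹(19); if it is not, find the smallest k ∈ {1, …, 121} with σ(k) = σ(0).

Since gcd(46, 122) = 2, we have 46x ≡ 0 (mod 2) for all x, so σ(x) ≡ 0 (mod 2).
But 1 ≢ 0 (mod 2), so 1 ∈ ℤ/122ℤ has no preimage. Hence σ is not surjective.
Since σ is not surjective, we find the least positive k with σ(k) = σ(0): this means 46k ≡ 0 (mod 122), i.e. 122 ∣ 46k. Since gcd(46, 122) = 2, dividing through by 2 this holds exactly when 61 ∣ 23k, and as gcd(23, 61) = 1, exactly when 61 ∣ k.
The smallest positive such k is 61.

61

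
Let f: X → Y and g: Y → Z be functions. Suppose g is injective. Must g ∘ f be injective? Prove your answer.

No. Take X = {0, 1}, Y = Z = {0, 1, 2, 3, 4}, f(0) = f(1) = 0, and g = identity (injective).
Then (g ∘ f)(0) = (g ∘ f)(1) = 0 with 0 ≠ 1, so g ∘ f is not injective.

not injective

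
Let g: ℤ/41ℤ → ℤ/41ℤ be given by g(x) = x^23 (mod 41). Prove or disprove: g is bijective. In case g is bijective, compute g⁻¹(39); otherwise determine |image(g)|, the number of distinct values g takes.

36

Since 41 is prime, the nonzero elements of ℤ/41ℤ form a cyclic group of order 40.
As gcd(23, 40) = 1, raising to the 23rd power is a bijection on this group: if u^23 ≡ v^23 then (uv^{−1})^23 = 1, and the only element of order dividing gcd(23, 40) = 1 is 1, so u = v.
With g(0) = 0 this makes g injective on all of ℤ/41ℤ, hence bijective (finite equal-size domain and codomain). In particular g is bijective.
Since g is bijective, we find the preimage of 39. The inverse of x ↦ x^23 on (ℤ/41ℤ)^× is x ↦ x^7, because 23·7 = 161 = 4·40 + 1 ≡ 1 (mod 40) and x^{40} = 1 for x ≠ 0 (Fermat). So g⁻¹(39) = 39^7 mod 41.
Repeated squaring mod 41: 39^1 ≡ 39, 39^2 ≡ 39² = 1521 ≡ 4, 39^4 ≡ 4² = 16. Since 7 = 4 + 2 + 1, 39^7 ≡ 16·4·39: 16·4 = 64 ≡ 23, then 23·39 = 897 ≡ 36. So 39^7 ≡ 36 (mod 41).
Hence g⁻¹(39) = 36.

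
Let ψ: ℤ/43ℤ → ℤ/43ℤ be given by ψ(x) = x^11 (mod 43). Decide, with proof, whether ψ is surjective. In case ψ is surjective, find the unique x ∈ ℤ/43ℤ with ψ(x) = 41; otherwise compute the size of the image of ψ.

Since 43 is prime, the nonzero elements of ℤ/43ℤ form a cyclic group of order 42.
As gcd(11, 42) = 1, raising to the 11th power is a bijection on this group: if a^11 ≡ b^11 then (ab^{−1})^11 = 1, and the only element of order dividing gcd(11, 42) = 1 is 1, so a = b.
With ψ(0) = 0 this makes ψ injective on all of ℤ/43ℤ, hence bijective (finite equal-size domain and codomain). In particular ψ is surjective.
Since ψ is surjective, we find the preimage of 41. The inverse of x ↦ x^11 on (ℤ/43ℤ)^× is x ↦ x^23, because 11·23 = 253 = 6·42 + 1 ≡ 1 (mod 42) and x^{42} = 1 for x ≠ 0 (Fermat). So ψ⁻¹(41) = 41^23 mod 43.
Repeated squaring mod 43: 41^1 ≡ 41, 41^2 ≡ 41² = 1681 ≡ 4, 41^4 ≡ 4² = 16, 41^8 ≡ 16² = 256 ≡ 41, 41^16 ≡ 41² = 1681 ≡ 4. Since 23 = 16 + 4 + 2 + 1, 41^23 ≡ 4·16·4·41: 4·16 = 64 ≡ 21, then 21·4 = 84 ≡ 41, then 41·41 = 1681 ≡ 4. So 41^23 ≡ 4 (mod 43).
Hence ψ⁻¹(41) = 4.

4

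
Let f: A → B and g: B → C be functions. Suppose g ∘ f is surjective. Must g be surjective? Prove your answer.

surjective

Let c ∈ C. Since g ∘ f is surjective, some a ∈ A has g(f(a)) = c. Then b = f(a) ∈ B satisfies g(b) = c. So g is surjective.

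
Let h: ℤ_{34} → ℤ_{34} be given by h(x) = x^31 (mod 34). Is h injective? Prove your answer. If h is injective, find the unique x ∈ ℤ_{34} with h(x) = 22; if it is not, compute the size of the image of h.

Computing x^31 mod 34 for each x (by repeated squaring, reducing mod 34 at every step), the values h(0), h(1), …, h(33) are: 0, 1, 26, 23, 30, 7, 20, 5, 32, 19, 12, 31, 10, 21, 28, 25, 16, 17, 18, 9, 6, 13, 24, 3, 22, 15, 2, 29, 14, 27, 4, 11, 8, 33.
Every element of ℤ_{34} appears exactly once in this list, so h is a bijection, and in particular injective.
Since h is injective, we read off the preimage of 22 from the same table: h(24) = 22, so h⁻¹(22) = 24.

24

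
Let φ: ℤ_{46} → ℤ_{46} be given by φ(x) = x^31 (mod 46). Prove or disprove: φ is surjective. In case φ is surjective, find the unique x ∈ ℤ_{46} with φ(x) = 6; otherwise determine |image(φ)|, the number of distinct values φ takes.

Computing x^31 mod 46 for each x (by repeated squaring, reducing mod 46 at every step), the values φ(0), φ(1), …, φ(45) are: 0, 1, 6, 41, 36, 11, 16, 15, 32, 25, 20, 19, 4, 3, 44, 37, 8, 7, 12, 33, 28, 17, 22, 23, 24, 29, 18, 13, 34, 39, 38, 9, 2, 43, 42, 27, 26, 21, 14, 31, 30, 35, 10, 5, 40, 45.
Every element of ℤ_{46} appears exactly once in this list, so φ is a bijection, and in particular surjective.
Since φ is surjective, we read off the preimage of 6 from the same table: φ(2) = 6, so φ⁻¹(6) = 2.

2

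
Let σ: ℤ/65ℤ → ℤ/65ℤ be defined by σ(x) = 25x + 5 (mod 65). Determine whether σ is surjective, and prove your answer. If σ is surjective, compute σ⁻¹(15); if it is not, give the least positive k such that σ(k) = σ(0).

13

Since gcd(25, 65) = 5, we have 25x ≡ 0 (mod 5) for all x, so σ(x) ≡ 0 (mod 5).
But 1 ≢ 0 (mod 5), so 1 ∈ ℤ/65ℤ has no preimage. Therefore σ is not surjective.
Since σ is not surjective, we find the least positive k with σ(k) = σ(0): this means 25k ≡ 0 (mod 65), i.e. 65 ∣ 25k. Since gcd(25, 65) = 5, dividing through by 5 this holds exactly when 13 ∣ 5k, and as gcd(5, 13) = 1, exactly when 13 ∣ k.
The smallest positive such k is 13.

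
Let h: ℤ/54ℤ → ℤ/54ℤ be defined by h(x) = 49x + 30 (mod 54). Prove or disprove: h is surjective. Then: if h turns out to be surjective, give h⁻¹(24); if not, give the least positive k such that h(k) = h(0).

Recall that h is surjective if every y in the codomain equals h(x) for some x in the domain.
Since gcd(49, 54) = 1, 49 is invertible modulo 54. Euclid's algorithm: 54 = 1·49 + 5, 49 = 9·5 + 4, 5 = 1·4 + 1; back-substituting gives 1 = 43·49 − 39·54, so 49⁻¹ ≡ 43 (mod 54).
Then y ↦ 43(y − 30) is a two-sided inverse to h, so every y ∈ ℤ/54ℤ has a preimage.
So h is surjective.
Since h is surjective, we find h⁻¹(24): we need 49x ≡ 24 − 30 ≡ 48 (mod 54). Using 49⁻¹ = 43: x ≡ 43·48 = 2064 = 38·54 + 12, so x = 12.
Check: h(12) = 49·12 + 30 = 618 = 11·54 + 24 ≡ 24 (mod 54).

12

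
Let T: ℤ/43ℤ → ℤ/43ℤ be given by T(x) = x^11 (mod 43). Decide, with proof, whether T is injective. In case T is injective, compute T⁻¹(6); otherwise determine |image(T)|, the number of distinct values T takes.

Since 43 is prime, the nonzero elements of ℤ/43ℤ form a cyclic group of order 42.
As gcd(11, 42) = 1, raising to the 11th power is a bijection on this group: if a^11 ≡ b^11 then (ab^{−1})^11 = 1, and the only element of order dividing gcd(11, 42) = 1 is 1, so a = b.
With T(0) = 0 this makes T injective on all of ℤ/43ℤ, hence bijective (finite equal-size domain and codomain). In particular T is injective.
Since T is injective, we find the preimage of 6. The inverse of x ↦ x^11 on (ℤ/43ℤ)^× is x ↦ x^23, because 11·23 = 253 = 6·42 + 1 ≡ 1 (mod 42) and x^{42} = 1 for x ≠ 0 (Fermat). So T⁻¹(6) = 6^23 mod 43.
Repeated squaring mod 43: 6^1 ≡ 6, 6^2 ≡ 6² = 36, 6^4 ≡ 36² = 1296 ≡ 6, 6^8 ≡ 6² = 36, 6^16 ≡ 36² = 1296 ≡ 6. Since 23 = 16 + 4 + 2 + 1, 6^23 ≡ 6·6·36·6: 6·6 = 36, then 36·36 = 1296 ≡ 6, then 6·6 = 36. So 6^23 ≡ 36 (mod 43).
Hence T⁻¹(6) = 36.

36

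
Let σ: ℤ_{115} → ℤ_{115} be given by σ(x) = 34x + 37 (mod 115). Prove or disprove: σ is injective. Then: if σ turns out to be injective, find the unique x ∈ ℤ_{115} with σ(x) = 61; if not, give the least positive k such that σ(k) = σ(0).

21

Recall that σ is injective when σ(s) = σ(t) forces s = t.
If σ(s) = σ(t), then 34s ≡ 34t (mod 115). Because gcd(34, 115) = 1, we may cancel 34 to get s ≡ t (mod 115).
Therefore σ is injective.
We now compute 34⁻¹ mod 115 explicitly. Euclid's algorithm: 115 = 3·34 + 13, 34 = 2·13 + 8, 13 = 1·8 + 5, 8 = 1·5 + 3, 5 = 1·3 + 2, 3 = 1·2 + 1; back-substituting gives 1 = 44·34 − 13·115, so 34⁻¹ ≡ 44 (mod 115).
Since σ is injective, we compute σ⁻¹(61): solve 34x + 37 ≡ 61 (mod 115), i.e. 34x ≡ 24 (mod 115).
Multiplying by 34⁻¹ = 44 gives x ≡ 44·24 = 1056 = 9·115 + 21 ≡ 21 (mod 115).
Check: σ(21) = 34·21 + 37 = 751 = 6·115 + 61 ≡ 61 (mod 115).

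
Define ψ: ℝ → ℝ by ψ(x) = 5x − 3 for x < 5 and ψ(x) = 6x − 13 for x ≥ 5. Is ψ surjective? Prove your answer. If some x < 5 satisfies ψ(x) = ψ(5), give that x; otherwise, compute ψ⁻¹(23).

4

Both pieces are strictly increasing (slopes 5 and 6), so each is injective on its own interval.
The left piece maps (−∞, 5) onto (−∞, 22); the right piece maps [5, ∞) onto [17, ∞).
The union (−∞, 22) ∪ [17, ∞) covers ℝ, so ψ is surjective.
For the follow-up: the images overlap, so an x < 5 with ψ(x) = ψ(5) exists. ψ(5) = 17; solving 5x − 3 = 17 for x < 5 gives x = (17 + 3)/5 = 4.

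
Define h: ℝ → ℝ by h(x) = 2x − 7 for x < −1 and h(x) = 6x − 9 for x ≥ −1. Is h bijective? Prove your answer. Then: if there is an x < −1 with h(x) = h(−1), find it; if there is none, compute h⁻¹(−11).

-4

Both pieces are strictly increasing (slopes 2 and 6), so each is injective on its own interval.
The left piece maps (−∞, −1) onto (−∞, −9); the right piece maps [−1, ∞) onto [−15, ∞).
These images overlap. In particular h(−1) = −15 (right piece), and solving 2x − 7 = −15 on the left piece gives x = −4 < −1.
So h(−4) = h(−1) with −4 ≠ −1, and h is not injective, hence not bijective. This x = −4 is the requested value below −1.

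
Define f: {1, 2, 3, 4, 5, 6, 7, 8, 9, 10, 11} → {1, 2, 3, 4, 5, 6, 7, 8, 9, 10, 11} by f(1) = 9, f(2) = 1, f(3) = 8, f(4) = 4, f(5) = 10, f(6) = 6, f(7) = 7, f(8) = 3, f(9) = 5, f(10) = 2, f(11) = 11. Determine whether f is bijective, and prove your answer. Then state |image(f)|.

11

The values 9, 1, 8, 4, 10, 6, 7, 3, 5, 2, 11 are a permutation of {1, 2, 3, 4, 5, 6, 7, 8, 9, 10, 11}: each element appears exactly once.
So f is injective and surjective, hence bijective.
The image of f is {1, 2, 3, 4, 5, 6, 7, 8, 9, 10, 11}, which has 11 elements.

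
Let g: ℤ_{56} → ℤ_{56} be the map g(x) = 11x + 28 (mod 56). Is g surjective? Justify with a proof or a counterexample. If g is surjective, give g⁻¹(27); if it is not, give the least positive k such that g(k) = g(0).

5

Since gcd(11, 56) = 1, 11 is invertible modulo 56. Euclid's algorithm: 56 = 5·11 + 1; back-substituting gives 1 = 51·11 − 10·56, so 11⁻¹ ≡ 51 (mod 56).
For any y ∈ ℤ_{56}, x = 51(y − 28) mod 56 satisfies g(x) = 11·51(y − 28) + 28 ≡ y (since 11·51 ≡ 1 mod 56). So every y has a preimage.
Thus g is surjective.
Since g is surjective, we compute g⁻¹(27): solve 11x + 28 ≡ 27 (mod 56), i.e. 11x ≡ 55 (mod 56).
Multiplying by 11⁻¹ = 51 gives x ≡ 51·55 = 2805 = 50·56 + 5 ≡ 5 (mod 56).
Check: g(5) = 11·5 + 28 = 83 = 1·56 + 27 ≡ 27 (mod 56).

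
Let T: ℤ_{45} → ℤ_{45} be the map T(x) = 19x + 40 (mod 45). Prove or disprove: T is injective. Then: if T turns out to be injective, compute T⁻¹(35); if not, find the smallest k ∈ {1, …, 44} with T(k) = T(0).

If T(a) = T(b), then 19a ≡ 19b (mod 45). Because gcd(19, 45) = 1, we may cancel 19 to get a ≡ b (mod 45).
Therefore T is injective.
We now compute 19⁻¹ mod 45 explicitly. Euclid's algorithm: 45 = 2·19 + 7, 19 = 2·7 + 5, 7 = 1·5 + 2, 5 = 2·2 + 1; back-substituting gives 1 = 19·19 − 8·45, so 19⁻¹ ≡ 19 (mod 45).
Since T is injective, we find T⁻¹(35): we need 19x ≡ 35 − 40 ≡ 40 (mod 45). Using 19⁻¹ = 19: x ≡ 19·40 = 760 = 16·45 + 40, so x = 40.
Check: T(40) = 19·40 + 40 = 800 = 17·45 + 35 ≡ 35 (mod 45).

40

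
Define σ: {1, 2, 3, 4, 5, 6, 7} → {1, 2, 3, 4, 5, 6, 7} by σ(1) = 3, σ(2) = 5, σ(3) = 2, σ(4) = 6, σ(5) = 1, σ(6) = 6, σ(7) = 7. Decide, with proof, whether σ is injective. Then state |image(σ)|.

6

σ(4) = 6 = σ(6) with 4 ≠ 6, so σ is not injective.
The image of σ is {1, 2, 3, 5, 6, 7}, which has 6 elements.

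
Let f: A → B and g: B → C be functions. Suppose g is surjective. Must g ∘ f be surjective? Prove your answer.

not surjective

No. Take A = {0}, B = C = {0, 1, 2}, f(0) = 0, and g = identity (surjective).
Then (g ∘ f)(0) = 0, and 2 ∈ C has no preimage under g ∘ f, so g ∘ f is not surjective.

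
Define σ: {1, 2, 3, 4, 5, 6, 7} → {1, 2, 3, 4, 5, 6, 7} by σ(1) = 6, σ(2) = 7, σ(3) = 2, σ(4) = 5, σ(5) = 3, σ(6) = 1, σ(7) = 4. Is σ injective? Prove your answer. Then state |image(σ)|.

7

The values σ(1), …, σ(7) are 6, 7, 2, 5, 3, 1, 4 — all distinct.
So σ(s) = σ(t) only when s = t, and σ is injective.
The image of σ is {1, 2, 3, 4, 5, 6, 7}, which has 7 elements.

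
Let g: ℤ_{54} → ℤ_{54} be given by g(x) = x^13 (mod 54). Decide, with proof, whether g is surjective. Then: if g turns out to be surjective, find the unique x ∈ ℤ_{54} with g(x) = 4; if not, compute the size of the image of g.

g(0) = 0^13 = 0.
g(6): Repeated squaring mod 54: 6^1 ≡ 6, 6^2 ≡ 6² = 36, 6^4 ≡ 36² = 1296 ≡ 0, 6^8 ≡ 0² = 0. Since 13 = 8 + 4 + 1, 6^13 ≡ 0·0·6: 0·0 = 0, then 0·6 = 0. So 6^13 ≡ 0 (mod 54).
So g(0) = g(6) = 0 while 0 ≠ 6, therefore g is not injective.
A non-injective map from the 54-element set ℤ_{54} to itself takes at most 53 distinct values, so it cannot be surjective. Hence g is not surjective.
Since g is not surjective, we determine |image(g)|. Computing x^13 mod 54 for each x (by repeated squaring, reducing mod 54 at every step), the values g(0), g(1), …, g(53) are: 0, 1, 38, 27, 40, 23, 0, 25, 8, 27, 10, 47, 0, 49, 32, 27, 34, 17, 0, 19, 2, 27, 4, 41, 0, 43, 26, 27, 28, 11, 0, 13, 50, 27, 52, 35, 0, 37, 20, 27, 22, 5, 0, 7, 44, 27, 46, 29, 0, 31, 14, 27, 16, 53.
The distinct values are {0, 1, 2, 4, 5, 7, 8, 10, 11, 13, 14, 16, 17, 19, 20, 22, 23, 25, 26, 27, 28, 29, 31, 32, 34, 35, 37, 38, 40, 41, 43, 44, 46, 47, 49, 50, 52, 53}; there are 38 of them.

38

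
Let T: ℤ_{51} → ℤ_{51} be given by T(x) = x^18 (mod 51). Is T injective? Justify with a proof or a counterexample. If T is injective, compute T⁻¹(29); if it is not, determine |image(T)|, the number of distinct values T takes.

18

T(7): Repeated squaring mod 51: 7^1 ≡ 7, 7^2 ≡ 7² = 49, 7^4 ≡ 49² = 2401 ≡ 4, 7^8 ≡ 4² = 16, 7^16 ≡ 16² = 256 ≡ 1. Since 18 = 16 + 2, 7^18 ≡ 1·49: 1·49 = 49. So 7^18 ≡ 49 (mod 51).
T(10): Repeated squaring mod 51: 10^1 ≡ 10, 10^2 ≡ 10² = 100 ≡ 49, 10^4 ≡ 49² = 2401 ≡ 4, 10^8 ≡ 4² = 16, 10^16 ≡ 16² = 256 ≡ 1. Since 18 = 16 + 2, 10^18 ≡ 1·49: 1·49 = 49. So 10^18 ≡ 49 (mod 51).
So T(7) = T(10) = 49 while 7 ≠ 10, therefore T is not injective.
Since T is not injective, we determine |image(T)|. Computing x^18 mod 51 for each x (by repeated squaring, reducing mod 51 at every step), the values T(0), T(1), …, T(50) are: 0, 1, 4, 9, 16, 25, 36, 49, 13, 30, 49, 19, 42, 16, 43, 21, 1, 34, 18, 4, 43, 33, 25, 19, 15, 13, 13, 15, 19, 25, 33, 43, 4, 18, 34, 1, 21, 43, 16, 42, 19, 49, 30, 13, 49, 36, 25, 16, 9, 4, 1.
The distinct values are {0, 1, 4, 9, 13, 15, 16, 18, 19, 21, 25, 30, 33, 34, 36, 42, 43, 49}; there are 18 of them.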